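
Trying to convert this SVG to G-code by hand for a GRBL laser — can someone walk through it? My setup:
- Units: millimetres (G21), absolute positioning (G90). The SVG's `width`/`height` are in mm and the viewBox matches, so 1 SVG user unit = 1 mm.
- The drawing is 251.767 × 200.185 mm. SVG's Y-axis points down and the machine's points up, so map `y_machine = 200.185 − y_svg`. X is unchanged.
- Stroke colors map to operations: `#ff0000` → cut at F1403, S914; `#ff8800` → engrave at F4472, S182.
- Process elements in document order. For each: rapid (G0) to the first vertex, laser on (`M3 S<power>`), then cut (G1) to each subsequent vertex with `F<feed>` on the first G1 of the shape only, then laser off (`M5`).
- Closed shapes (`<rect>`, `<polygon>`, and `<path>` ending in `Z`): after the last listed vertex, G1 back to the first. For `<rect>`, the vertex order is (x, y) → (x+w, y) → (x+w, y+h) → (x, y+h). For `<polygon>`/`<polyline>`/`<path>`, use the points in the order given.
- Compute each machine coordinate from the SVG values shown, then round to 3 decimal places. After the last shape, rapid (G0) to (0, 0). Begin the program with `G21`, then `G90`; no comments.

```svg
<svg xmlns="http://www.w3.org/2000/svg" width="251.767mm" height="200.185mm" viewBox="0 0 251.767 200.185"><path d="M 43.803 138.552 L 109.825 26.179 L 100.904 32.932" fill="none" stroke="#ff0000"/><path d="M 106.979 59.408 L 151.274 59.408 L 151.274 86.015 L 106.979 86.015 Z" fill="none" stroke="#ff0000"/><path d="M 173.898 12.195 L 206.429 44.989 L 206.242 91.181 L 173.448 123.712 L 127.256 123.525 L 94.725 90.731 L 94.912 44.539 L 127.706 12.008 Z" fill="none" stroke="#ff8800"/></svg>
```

1 u = 1 mm; y_m = 200.185 − y.

[1] `<path>` open polyline, #ff0000→cut S914 F1403: (43.803,61.633) → (109.825,174.006) → (100.904,167.253)

[2] `<path>` rectangle, #ff0000→cut S914 F1403: (106.979,140.777) → (151.274,140.777) → (151.274,114.170) → (106.979,114.170) → (106.979,140.777) (closed)

[3] `<path>` regular polygon, #ff8800→engrave S182 F4472: (173.898,187.990) → (206.429,155.196) → (206.242,109.004) → (173.448,76.473) → (127.256,76.660) → (94.725,109.454) → (94.912,155.646) → (127.706,188.177) → (173.898,187.990) (closed)

G21
G90
G0 X43.803 Y61.633
M3 S914
G1 X109.825 Y174.006 F1403
G1 X100.904 Y167.253
M5
G0 X106.979 Y140.777
M3 S914
G1 X151.274 Y140.777 F1403
G1 X151.274 Y114.170
G1 X106.979 Y114.170
G1 X106.979 Y140.777
M5
G0 X173.898 Y187.990
M3 S182
G1 X206.429 Y155.196 F4472
G1 X206.242 Y109.004
G1 X173.448 Y76.473
G1 X127.256 Y76.660
G1 X94.725 Y109.454
G1 X94.912 Y155.646
G1 X127.706 Y188.177
G1 X173.898 Y187.990
M5
G0 X0.000 Y0.000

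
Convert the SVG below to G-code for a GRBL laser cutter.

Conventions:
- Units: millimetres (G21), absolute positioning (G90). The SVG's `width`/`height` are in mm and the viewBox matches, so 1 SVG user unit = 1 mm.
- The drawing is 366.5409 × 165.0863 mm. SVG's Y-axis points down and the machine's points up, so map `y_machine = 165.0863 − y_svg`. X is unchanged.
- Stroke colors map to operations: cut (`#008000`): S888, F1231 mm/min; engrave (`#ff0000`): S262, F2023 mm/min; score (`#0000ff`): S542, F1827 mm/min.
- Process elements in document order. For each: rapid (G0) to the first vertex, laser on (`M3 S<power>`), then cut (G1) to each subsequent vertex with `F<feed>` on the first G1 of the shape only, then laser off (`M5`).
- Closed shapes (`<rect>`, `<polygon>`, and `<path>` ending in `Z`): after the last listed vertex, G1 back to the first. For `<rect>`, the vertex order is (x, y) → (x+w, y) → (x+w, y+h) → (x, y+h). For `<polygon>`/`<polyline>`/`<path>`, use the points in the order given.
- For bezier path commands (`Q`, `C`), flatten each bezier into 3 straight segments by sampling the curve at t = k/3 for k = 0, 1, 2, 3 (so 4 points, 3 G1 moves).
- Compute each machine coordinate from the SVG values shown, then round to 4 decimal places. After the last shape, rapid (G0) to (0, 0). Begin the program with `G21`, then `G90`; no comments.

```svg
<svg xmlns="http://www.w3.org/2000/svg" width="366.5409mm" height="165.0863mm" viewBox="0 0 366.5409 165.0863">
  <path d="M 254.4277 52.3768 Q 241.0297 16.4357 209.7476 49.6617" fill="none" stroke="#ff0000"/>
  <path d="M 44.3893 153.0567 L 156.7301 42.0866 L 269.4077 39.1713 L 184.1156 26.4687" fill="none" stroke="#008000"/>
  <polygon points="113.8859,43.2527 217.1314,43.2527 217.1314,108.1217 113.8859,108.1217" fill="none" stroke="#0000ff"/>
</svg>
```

G21
G90
G0 X254.4277 Y112.7095
M3 S262
G1 X243.5086 Y128.9850 F2023
G1 X228.6152 Y129.8900
G1 X209.7476 Y115.4246
M5
G0 X44.3893 Y12.0296
M3 S888
G1 X156.7301 Y122.9997 F1231
G1 X269.4077 Y125.9150
G1 X184.1156 Y138.6176
M5
G0 X113.8859 Y121.8336
M3 S542
G1 X217.1314 Y121.8336 F1827
G1 X217.1314 Y56.9646
G1 X113.8859 Y56.9646
G1 X113.8859 Y121.8336
M5
G0 X0.0000 Y0.0000

Since the viewBox matches the mm dimensions, user units are millimetres directly. The only transform is the Y-flip y_m = 165.0863 − y_svg.

Shape 1 is a quadratic bezier drawn with `<path>`. Its stroke #ff0000 means engrave at S262, F2023. After flipping Y the toolpath is (254.4277,112.7095) → (243.5086,128.9850) → (228.6152,129.8900) → (209.7476,115.4246).

Shape 2 is a open polyline drawn with `<path>`. Its stroke #008000 means cut at S888, F1231. After flipping Y the toolpath is (44.3893,12.0296) → (156.7301,122.9997) → (269.4077,125.9150) → (184.1156,138.6176).

Shape 3 is a rectangle drawn with `<polygon>`. Its stroke #0000ff means score at S542, F1827. After flipping Y the toolpath is (113.8859,121.8336) → (217.1314,121.8336) → (217.1314,56.9646) → (113.8859,56.9646) → (113.8859,121.8336), returning to the start.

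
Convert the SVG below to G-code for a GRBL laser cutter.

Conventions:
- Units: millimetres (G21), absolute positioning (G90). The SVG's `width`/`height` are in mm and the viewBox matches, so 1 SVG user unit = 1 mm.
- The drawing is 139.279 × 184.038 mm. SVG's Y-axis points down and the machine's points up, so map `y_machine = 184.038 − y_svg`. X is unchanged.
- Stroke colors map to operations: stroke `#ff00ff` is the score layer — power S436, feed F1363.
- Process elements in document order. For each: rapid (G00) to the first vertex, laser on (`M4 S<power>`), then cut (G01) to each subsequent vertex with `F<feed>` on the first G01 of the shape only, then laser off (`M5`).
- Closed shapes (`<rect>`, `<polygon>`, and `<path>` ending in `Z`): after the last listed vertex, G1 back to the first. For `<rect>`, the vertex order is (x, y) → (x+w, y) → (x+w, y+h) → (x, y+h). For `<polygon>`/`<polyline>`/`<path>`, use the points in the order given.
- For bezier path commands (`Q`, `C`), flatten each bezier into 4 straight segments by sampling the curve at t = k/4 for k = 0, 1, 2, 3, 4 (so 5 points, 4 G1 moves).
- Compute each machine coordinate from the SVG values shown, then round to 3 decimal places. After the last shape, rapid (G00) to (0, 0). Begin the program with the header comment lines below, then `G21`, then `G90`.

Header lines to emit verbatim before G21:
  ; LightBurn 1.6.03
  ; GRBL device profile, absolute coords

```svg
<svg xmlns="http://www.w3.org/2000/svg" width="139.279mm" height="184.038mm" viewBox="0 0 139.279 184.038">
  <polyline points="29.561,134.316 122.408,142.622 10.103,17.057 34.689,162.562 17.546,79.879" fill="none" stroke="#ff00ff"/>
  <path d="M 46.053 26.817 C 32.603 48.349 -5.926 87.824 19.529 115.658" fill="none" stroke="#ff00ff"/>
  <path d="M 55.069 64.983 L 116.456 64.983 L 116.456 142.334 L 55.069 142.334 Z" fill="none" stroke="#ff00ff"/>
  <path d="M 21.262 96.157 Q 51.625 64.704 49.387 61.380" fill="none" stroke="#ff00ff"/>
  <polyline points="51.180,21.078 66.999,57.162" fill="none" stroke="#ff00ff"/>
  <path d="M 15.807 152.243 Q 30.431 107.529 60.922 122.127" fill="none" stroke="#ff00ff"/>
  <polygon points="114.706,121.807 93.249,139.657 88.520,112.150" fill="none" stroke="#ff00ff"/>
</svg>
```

Since the viewBox matches the mm dimensions, user units are millimetres directly. The only transform is the Y-flip y_m = 184.038 − y_svg.

Shape 1 is a open polyline drawn with `<polyline>`. Its stroke #ff00ff means score at S436, F1363. After flipping Y the toolpath is (29.561,49.722) → (122.408,41.416) → (10.103,166.981) → (34.689,21.476) → (17.546,104.159).

Shape 2 is a cubic bezier drawn with `<path>`. Its stroke #ff00ff means score at S436, F1363. After flipping Y the toolpath is (46.053,157.221) → (32.655,138.170) → (18.202,115.164) → (11.043,90.976) → (19.529,68.380).

Shape 3 is a rectangle drawn with `<path>`. Its stroke #ff00ff means score at S436, F1363. After flipping Y the toolpath is (55.069,119.055) → (116.456,119.055) → (116.456,41.704) → (55.069,41.704) → (55.069,119.055), returning to the start.

Shape 4 is a quadratic bezier drawn with `<path>`. Its stroke #ff00ff means score at S436, F1363. After flipping Y the toolpath is (21.262,87.881) → (34.406,101.849) → (43.475,112.302) → (48.468,119.238) → (49.387,122.658).

Shape 5 is a line segment drawn with `<polyline>`. Its stroke #ff00ff means score at S436, F1363. After flipping Y the toolpath is (51.180,162.960) → (66.999,126.876).

Shape 6 is a quadratic bezier drawn with `<path>`. Its stroke #ff00ff means score at S436, F1363. After flipping Y the toolpath is (15.807,31.795) → (24.111,50.445) → (34.398,61.681) → (46.668,65.503) → (60.922,61.911).

Shape 7 is a regular polygon drawn with `<polygon>`. Its stroke #ff00ff means score at S436, F1363. After flipping Y the toolpath is (114.706,62.231) → (93.249,44.381) → (88.520,71.888) → (114.706,62.231), returning to the start.

; LightBurn 1.6.03
; GRBL device profile, absolute coords
G21
G90
G00 X29.561 Y49.722
M4 S436
G01 X122.408 Y41.416 F1363
G01 X10.103 Y166.981
G01 X34.689 Y21.476
G01 X17.546 Y104.159
M5
G00 X46.053 Y157.221
M4 S436
G01 X32.655 Y138.170 F1363
G01 X18.202 Y115.164
G01 X11.043 Y90.976
G01 X19.529 Y68.380
M5
G00 X55.069 Y119.055
M4 S436
G01 X116.456 Y119.055 F1363
G01 X116.456 Y41.704
G01 X55.069 Y41.704
G01 X55.069 Y119.055
M5
G00 X21.262 Y87.881
M4 S436
G01 X34.406 Y101.849 F1363
G01 X43.475 Y112.302
G01 X48.468 Y119.238
G01 X49.387 Y122.658
M5
G00 X51.180 Y162.960
M4 S436
G01 X66.999 Y126.876 F1363
M5
G00 X15.807 Y31.795
M4 S436
G01 X24.111 Y50.445 F1363
G01 X34.398 Y61.681
G01 X46.668 Y65.503
G01 X60.922 Y61.911
M5
G00 X114.706 Y62.231
M4 S436
G01 X93.249 Y44.381 F1363
G01 X88.520 Y71.888
G01 X114.706 Y62.231
M5
G00 X0.000 Y0.000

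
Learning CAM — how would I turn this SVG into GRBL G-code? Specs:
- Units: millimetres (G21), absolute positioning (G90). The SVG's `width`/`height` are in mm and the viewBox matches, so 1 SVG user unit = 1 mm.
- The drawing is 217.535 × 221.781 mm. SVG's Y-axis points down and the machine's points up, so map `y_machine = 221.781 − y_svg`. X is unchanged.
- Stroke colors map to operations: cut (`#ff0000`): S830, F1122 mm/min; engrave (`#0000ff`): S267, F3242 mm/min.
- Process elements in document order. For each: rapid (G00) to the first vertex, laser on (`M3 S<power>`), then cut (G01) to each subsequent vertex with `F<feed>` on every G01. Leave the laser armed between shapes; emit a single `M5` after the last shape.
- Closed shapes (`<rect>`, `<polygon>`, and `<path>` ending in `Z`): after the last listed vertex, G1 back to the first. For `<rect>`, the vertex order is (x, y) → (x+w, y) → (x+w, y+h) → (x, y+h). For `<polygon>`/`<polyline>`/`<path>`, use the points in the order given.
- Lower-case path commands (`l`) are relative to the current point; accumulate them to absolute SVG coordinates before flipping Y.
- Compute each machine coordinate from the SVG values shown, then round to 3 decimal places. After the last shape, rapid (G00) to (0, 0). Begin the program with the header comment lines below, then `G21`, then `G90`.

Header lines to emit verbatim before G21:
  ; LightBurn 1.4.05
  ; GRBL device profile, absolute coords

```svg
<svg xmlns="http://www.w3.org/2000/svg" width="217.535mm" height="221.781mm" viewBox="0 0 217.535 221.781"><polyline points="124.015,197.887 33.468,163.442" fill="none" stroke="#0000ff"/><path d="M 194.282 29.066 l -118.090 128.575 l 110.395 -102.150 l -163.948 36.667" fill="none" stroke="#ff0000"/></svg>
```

viewBox `0 0 217.535 221.781` with mm width/height → 1 unit = 1 mm. Flip: y_m = 221.781 − y_svg.

**Shape 1** — `<polyline>` line segment, stroke `#0000ff` → engrave (S267, F3242). Machine vertices: (124.015,23.894) → (33.468,58.339). Open path.

**Shape 2** — `<path>` open polyline, stroke `#ff0000` → cut (S830, F1122). Machine vertices: (194.282,192.715) → (76.192,64.140) → (186.587,166.290) → (22.639,129.623). Open path.

; LightBurn 1.4.05
; GRBL device profile, absolute coords
G21
G90
G00 X124.015 Y23.894
M3 S267
G01 X33.468 Y58.339 F3242
G00 X194.282 Y192.715
M3 S830
G01 X76.192 Y64.140 F1122
G01 X186.587 Y166.290 F1122
G01 X22.639 Y129.623 F1122
M5
G00 X0.000 Y0.000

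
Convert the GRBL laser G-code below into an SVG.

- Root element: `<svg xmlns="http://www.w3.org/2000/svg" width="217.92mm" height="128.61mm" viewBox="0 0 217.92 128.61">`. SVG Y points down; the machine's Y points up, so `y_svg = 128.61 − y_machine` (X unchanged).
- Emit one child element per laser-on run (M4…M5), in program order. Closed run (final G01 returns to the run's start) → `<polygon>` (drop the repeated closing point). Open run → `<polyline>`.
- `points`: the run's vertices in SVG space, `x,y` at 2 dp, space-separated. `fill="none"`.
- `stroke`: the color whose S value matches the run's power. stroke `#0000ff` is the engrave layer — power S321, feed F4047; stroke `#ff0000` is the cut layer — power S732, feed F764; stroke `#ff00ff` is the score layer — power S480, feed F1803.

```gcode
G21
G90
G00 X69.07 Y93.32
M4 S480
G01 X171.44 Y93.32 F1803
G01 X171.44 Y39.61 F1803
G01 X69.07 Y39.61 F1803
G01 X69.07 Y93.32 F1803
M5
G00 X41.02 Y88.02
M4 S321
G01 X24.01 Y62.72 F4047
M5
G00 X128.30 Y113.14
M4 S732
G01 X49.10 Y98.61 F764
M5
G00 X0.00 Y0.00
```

<svg xmlns="http://www.w3.org/2000/svg" width="217.92mm" height="128.61mm" viewBox="0 0 217.92 128.61">
  <polygon points="69.07,35.29 171.44,35.29 171.44,89.00 69.07,89.00" fill="none" stroke="#ff00ff"/>
  <polyline points="41.02,40.59 24.01,65.89" fill="none" stroke="#0000ff"/>
  <polyline points="128.30,15.47 49.10,30.00" fill="none" stroke="#ff0000"/>
</svg>

Machine Y-up, SVG Y-down with viewBox height 128.61, so y_svg = 128.61 − y_machine; X carries over.

Run 1: S480 ⇒ score layer `#ff00ff`. The run returns to its start, so emit a `<polygon>` with points (Y-flipped): 69.07,35.29 171.44,35.29 171.44,89.00 69.07,89.00.

Run 2: S321 ⇒ engrave layer `#0000ff`. The run is open, so emit a `<polyline>` with points (Y-flipped): 41.02,40.59 24.01,65.89.

Run 3: power S732 maps to stroke `#ff0000` (cut). The run is open, so emit a `<polyline>` with points (Y-flipped): 128.30,15.47 49.10,30.00.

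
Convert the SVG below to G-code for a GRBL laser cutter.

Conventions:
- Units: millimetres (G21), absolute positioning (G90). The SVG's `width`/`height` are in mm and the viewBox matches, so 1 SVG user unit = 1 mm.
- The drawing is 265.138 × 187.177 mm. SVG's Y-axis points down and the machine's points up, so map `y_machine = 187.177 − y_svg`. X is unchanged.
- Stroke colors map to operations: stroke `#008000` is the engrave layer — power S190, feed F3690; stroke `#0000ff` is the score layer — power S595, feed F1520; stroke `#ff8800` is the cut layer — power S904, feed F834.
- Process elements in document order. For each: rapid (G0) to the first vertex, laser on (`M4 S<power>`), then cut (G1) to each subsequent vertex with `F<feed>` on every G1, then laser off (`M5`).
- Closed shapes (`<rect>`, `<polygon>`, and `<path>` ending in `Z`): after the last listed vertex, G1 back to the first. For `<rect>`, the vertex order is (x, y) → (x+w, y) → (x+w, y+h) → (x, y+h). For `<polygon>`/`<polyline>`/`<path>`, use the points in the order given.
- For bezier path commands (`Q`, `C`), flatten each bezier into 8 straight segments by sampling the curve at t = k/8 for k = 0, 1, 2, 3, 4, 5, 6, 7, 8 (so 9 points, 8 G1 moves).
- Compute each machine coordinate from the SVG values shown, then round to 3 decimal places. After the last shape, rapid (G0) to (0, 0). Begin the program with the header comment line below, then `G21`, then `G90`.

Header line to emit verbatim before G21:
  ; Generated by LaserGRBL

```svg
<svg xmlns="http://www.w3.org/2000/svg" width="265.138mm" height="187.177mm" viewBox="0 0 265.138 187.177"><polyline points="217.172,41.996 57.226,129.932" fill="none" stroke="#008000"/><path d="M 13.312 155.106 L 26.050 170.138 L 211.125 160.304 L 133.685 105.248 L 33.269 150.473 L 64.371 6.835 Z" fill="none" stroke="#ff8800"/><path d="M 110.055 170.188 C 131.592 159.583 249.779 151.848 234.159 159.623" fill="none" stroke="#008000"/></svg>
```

; Generated by LaserGRBL
G21
G90
G0 X217.172 Y145.181
M4 S190
G1 X57.226 Y57.245 F3690
M5
G0 X13.312 Y32.071
M4 S904
G1 X26.050 Y17.039 F834
G1 X211.125 Y26.873 F834
G1 X133.685 Y81.929 F834
G1 X33.269 Y36.704 F834
G1 X64.371 Y180.342 F834
G1 X13.312 Y32.071 F834
M5
G0 X110.055 Y16.989
M4 S190
G1 X122.212 Y20.807 F3690
G1 X140.729 Y24.207 F3690
G1 X162.905 Y27.042 F3690
G1 X186.041 Y29.164 F3690
G1 X207.435 Y30.424 F3690
G1 X224.386 Y30.675 F3690
G1 X234.194 Y29.767 F3690
G1 X234.159 Y27.554 F3690
M5
G0 X0.000 Y0.000

Since the viewBox matches the mm dimensions, user units are millimetres directly. The only transform is the Y-flip y_m = 187.177 − y_svg.

Shape 1 is a line segment drawn with `<polyline>`. Its stroke #008000 means engrave at S190, F3690. After flipping Y the toolpath is (217.172,145.181) → (57.226,57.245).

Shape 2 is a closed polygon drawn with `<path>`. Its stroke #ff8800 means cut at S904, F834. After flipping Y the toolpath is (13.312,32.071) → (26.050,17.039) → (211.125,26.873) → (133.685,81.929) → (33.269,36.704) → (64.371,180.342) → (13.312,32.071), returning to the start.

Shape 3 is a cubic bezier drawn with `<path>`. Its stroke #008000 means engrave at S190, F3690. After flipping Y the toolpath is (110.055,16.989) → (122.212,20.807) → (140.729,24.207) → (162.905,27.042) → (186.041,29.164) → (207.435,30.424) → (224.386,30.675) → (234.194,29.767) → (234.159,27.554).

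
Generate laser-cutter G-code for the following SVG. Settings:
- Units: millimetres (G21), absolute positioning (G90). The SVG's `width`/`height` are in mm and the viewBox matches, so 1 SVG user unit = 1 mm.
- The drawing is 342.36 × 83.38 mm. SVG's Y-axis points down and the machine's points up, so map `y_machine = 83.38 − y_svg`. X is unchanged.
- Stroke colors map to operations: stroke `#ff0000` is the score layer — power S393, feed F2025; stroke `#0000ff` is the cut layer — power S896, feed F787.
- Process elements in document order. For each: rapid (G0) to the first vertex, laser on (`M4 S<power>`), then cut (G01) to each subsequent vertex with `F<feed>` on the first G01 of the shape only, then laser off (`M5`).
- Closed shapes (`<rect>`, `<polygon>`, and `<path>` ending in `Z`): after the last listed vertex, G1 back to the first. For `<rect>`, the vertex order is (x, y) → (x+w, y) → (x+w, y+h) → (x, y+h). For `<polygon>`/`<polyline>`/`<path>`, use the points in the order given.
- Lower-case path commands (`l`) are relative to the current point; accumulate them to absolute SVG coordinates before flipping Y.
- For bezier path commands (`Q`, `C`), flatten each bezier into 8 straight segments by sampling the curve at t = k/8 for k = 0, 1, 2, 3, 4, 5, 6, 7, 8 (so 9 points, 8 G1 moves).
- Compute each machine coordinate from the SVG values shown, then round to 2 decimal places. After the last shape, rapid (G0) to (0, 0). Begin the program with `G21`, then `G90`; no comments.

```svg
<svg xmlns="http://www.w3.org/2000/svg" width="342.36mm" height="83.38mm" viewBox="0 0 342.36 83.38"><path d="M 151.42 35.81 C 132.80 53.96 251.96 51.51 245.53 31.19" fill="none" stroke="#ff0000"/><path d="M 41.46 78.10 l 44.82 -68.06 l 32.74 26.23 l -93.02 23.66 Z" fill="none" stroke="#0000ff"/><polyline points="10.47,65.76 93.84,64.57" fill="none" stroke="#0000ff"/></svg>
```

G21
G90
G0 X151.42 Y47.57
M4 S393
G01 X150.38 Y41.72 F2025
G01 X159.17 Y37.78
G01 X174.71 Y35.70
G01 X193.90 Y35.45
G01 X213.67 Y37.01
G01 X230.92 Y40.34
G01 X242.57 Y45.41
G01 X245.53 Y52.19
M5
G0 X41.46 Y5.28
M4 S896
G01 X86.28 Y73.34 F787
G01 X119.02 Y47.11
G01 X26.00 Y23.45
G01 X41.46 Y5.28
M5
G0 X10.47 Y17.62
M4 S896
G01 X93.84 Y18.81 F787
M5
G0 X0.00 Y0.00

Since the viewBox matches the mm dimensions, user units are millimetres directly. The only transform is the Y-flip y_m = 83.38 − y_svg.

Shape 1 is a cubic bezier drawn with `<path>`. Its stroke #ff0000 means score at S393, F2025. After flipping Y the toolpath is (151.42,47.57) → (150.38,41.72) → (159.17,37.78) → (174.71,35.70) → (193.90,35.45) → (213.67,37.01) → (230.92,40.34) → (242.57,45.41) → (245.53,52.19).

Shape 2 is a closed polygon drawn with `<path>`. Its stroke #0000ff means cut at S896, F787. After flipping Y the toolpath is (41.46,5.28) → (86.28,73.34) → (119.02,47.11) → (26.00,23.45) → (41.46,5.28), returning to the start.

Shape 3 is a line segment drawn with `<polyline>`. Its stroke #0000ff means cut at S896, F787. After flipping Y the toolpath is (10.47,17.62) → (93.84,18.81).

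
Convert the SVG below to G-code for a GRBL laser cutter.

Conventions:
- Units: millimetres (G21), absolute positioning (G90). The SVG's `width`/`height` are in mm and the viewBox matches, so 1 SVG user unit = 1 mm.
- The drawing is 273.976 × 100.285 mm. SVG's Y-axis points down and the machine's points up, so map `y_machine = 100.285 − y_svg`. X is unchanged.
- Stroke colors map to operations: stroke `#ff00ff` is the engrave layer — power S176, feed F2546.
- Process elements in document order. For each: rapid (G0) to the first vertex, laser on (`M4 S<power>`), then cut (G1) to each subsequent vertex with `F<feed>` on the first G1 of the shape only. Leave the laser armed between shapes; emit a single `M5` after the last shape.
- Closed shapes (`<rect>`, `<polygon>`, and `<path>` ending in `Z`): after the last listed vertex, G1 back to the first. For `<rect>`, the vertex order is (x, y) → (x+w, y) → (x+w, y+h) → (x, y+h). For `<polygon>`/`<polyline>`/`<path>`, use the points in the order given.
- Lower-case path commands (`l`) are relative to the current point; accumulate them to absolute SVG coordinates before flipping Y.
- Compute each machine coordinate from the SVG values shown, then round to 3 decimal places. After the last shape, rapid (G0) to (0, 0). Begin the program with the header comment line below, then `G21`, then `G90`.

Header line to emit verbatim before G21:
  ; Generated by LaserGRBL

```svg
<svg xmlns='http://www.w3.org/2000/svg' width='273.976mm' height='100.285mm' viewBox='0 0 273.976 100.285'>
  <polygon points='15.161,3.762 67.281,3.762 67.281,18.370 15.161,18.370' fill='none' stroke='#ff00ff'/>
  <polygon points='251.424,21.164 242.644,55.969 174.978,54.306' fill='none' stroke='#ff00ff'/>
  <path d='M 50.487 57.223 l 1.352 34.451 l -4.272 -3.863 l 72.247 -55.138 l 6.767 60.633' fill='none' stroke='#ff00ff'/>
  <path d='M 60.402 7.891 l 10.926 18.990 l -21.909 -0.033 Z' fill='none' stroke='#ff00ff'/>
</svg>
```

Since the viewBox matches the mm dimensions, user units are millimetres directly. The only transform is the Y-flip y_m = 100.285 − y_svg.

Shape 1 is a rectangle drawn with `<polygon>`. Its stroke #ff00ff means engrave at S176, F2546. After flipping Y the toolpath is (15.161,96.523) → (67.281,96.523) → (67.281,81.915) → (15.161,81.915) → (15.161,96.523), returning to the start.

Shape 2 is a closed polygon drawn with `<polygon>`. Its stroke #ff00ff means engrave at S176, F2546. After flipping Y the toolpath is (251.424,79.121) → (242.644,44.316) → (174.978,45.979) → (251.424,79.121), returning to the start.

Shape 3 is a open polyline drawn with `<path>`. Its stroke #ff00ff means engrave at S176, F2546. After flipping Y the toolpath is (50.487,43.062) → (51.839,8.611) → (47.567,12.474) → (119.814,67.612) → (126.581,6.979).

Shape 4 is a regular polygon drawn with `<path>`. Its stroke #ff00ff means engrave at S176, F2546. After flipping Y the toolpath is (60.402,92.394) → (71.328,73.404) → (49.419,73.437) → (60.402,92.394), returning to the start.

; Generated by LaserGRBL
G21
G90
G0 X15.161 Y96.523
M4 S176
G1 X67.281 Y96.523 F2546
G1 X67.281 Y81.915
G1 X15.161 Y81.915
G1 X15.161 Y96.523
G0 X251.424 Y79.121
M4 S176
G1 X242.644 Y44.316 F2546
G1 X174.978 Y45.979
G1 X251.424 Y79.121
G0 X50.487 Y43.062
M4 S176
G1 X51.839 Y8.611 F2546
G1 X47.567 Y12.474
G1 X119.814 Y67.612
G1 X126.581 Y6.979
G0 X60.402 Y92.394
M4 S176
G1 X71.328 Y73.404 F2546
G1 X49.419 Y73.437
G1 X60.402 Y92.394
M5
G0 X0.000 Y0.000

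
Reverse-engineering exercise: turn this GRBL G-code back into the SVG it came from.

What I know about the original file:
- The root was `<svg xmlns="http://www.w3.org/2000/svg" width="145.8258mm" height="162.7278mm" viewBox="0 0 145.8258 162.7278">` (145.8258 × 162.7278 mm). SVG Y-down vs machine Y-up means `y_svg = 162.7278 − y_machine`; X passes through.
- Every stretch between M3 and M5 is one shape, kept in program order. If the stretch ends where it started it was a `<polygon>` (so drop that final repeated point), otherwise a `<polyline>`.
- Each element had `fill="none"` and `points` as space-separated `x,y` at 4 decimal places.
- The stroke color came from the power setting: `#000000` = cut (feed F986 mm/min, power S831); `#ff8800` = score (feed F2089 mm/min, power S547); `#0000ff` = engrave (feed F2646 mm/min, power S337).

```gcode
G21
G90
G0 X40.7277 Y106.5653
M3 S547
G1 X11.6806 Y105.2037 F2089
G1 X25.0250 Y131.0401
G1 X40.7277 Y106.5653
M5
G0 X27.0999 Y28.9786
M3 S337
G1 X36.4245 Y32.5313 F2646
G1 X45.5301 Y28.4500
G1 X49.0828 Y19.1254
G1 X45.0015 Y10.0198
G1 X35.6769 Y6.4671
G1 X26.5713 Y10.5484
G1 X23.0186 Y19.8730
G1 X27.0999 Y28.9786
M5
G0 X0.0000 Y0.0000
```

<svg xmlns="http://www.w3.org/2000/svg" width="145.8258mm" height="162.7278mm" viewBox="0 0 145.8258 162.7278">
  <polygon points="40.7277,56.1625 11.6806,57.5241 25.0250,31.6877" fill="none" stroke="#ff8800"/>
  <polygon points="27.0999,133.7492 36.4245,130.1965 45.5301,134.2778 49.0828,143.6024 45.0015,152.7080 35.6769,156.2607 26.5713,152.1794 23.0186,142.8548" fill="none" stroke="#0000ff"/>
</svg>

y_svg = 162.7278 − y_m.

[1] S547→`#ff8800` (score); closed run; points: 40.7277,56.1625 11.6806,57.5241 25.0250,31.6877

[2] S337→`#0000ff` (engrave); closed run; points: 27.0999,133.7492 36.4245,130.1965 45.5301,134.2778 49.0828,143.6024 45.0015,152.7080 35.6769,156.2607 26.5713,152.1794 23.0186,142.8548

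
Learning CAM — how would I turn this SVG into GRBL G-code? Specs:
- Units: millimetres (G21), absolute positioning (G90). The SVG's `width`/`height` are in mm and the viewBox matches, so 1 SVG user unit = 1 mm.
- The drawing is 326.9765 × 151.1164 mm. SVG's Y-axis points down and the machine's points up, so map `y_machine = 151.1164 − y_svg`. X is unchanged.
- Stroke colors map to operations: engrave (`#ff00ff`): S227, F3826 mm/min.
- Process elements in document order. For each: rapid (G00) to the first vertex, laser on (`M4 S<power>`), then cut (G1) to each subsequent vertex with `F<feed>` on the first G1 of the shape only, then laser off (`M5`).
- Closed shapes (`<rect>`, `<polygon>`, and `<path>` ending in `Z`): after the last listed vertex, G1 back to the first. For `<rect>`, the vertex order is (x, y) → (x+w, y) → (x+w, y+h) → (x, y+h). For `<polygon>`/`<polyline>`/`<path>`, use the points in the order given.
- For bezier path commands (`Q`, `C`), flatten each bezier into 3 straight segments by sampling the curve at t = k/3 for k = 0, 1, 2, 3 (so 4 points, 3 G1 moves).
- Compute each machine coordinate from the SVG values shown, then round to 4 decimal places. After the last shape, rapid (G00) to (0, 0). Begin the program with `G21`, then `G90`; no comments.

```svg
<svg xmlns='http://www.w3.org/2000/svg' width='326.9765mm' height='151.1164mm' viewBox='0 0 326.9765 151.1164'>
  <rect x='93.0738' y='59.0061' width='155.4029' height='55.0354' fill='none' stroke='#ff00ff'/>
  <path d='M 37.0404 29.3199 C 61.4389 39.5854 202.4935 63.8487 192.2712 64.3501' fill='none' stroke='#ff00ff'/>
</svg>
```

Since the viewBox matches the mm dimensions, user units are millimetres directly. The only transform is the Y-flip y_m = 151.1164 − y_svg.

Shape 1 is a rectangle drawn with `<rect>`. Its stroke #ff00ff means engrave at S227, F3826. After flipping Y the toolpath is (93.0738,92.1103) → (248.4767,92.1103) → (248.4767,37.0749) → (93.0738,37.0749) → (93.0738,92.1103), returning to the start.

Shape 2 is a cubic bezier drawn with `<path>`. Its stroke #ff00ff means engrave at S227, F3826. After flipping Y the toolpath is (37.0404,121.7965) → (90.4008,108.2636) → (161.9913,93.7898) → (192.2712,86.7663).

G21
G90
G00 X93.0738 Y92.1103
M4 S227
G1 X248.4767 Y92.1103 F3826
G1 X248.4767 Y37.0749
G1 X93.0738 Y37.0749
G1 X93.0738 Y92.1103
M5
G00 X37.0404 Y121.7965
M4 S227
G1 X90.4008 Y108.2636 F3826
G1 X161.9913 Y93.7898
G1 X192.2712 Y86.7663
M5
G00 X0.0000 Y0.0000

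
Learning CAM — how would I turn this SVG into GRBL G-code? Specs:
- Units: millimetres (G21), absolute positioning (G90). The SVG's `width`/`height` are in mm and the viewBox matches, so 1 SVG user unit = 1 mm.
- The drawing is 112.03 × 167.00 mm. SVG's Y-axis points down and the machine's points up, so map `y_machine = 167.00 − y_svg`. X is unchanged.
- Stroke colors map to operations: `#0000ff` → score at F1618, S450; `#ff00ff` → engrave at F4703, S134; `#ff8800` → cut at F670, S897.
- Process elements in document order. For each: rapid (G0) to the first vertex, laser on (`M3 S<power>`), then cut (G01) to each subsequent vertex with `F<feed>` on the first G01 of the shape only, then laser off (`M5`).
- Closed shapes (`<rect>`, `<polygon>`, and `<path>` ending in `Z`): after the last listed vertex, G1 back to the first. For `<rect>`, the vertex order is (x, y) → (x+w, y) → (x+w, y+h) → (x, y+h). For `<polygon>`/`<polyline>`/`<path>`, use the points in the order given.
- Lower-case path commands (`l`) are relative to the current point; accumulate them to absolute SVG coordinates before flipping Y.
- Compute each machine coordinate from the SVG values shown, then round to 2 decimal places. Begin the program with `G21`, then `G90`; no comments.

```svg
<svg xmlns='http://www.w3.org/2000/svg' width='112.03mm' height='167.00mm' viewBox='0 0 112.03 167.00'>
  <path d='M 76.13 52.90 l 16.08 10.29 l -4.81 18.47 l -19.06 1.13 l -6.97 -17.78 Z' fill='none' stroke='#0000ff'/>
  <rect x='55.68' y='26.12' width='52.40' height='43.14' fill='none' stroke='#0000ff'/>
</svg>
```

Since the viewBox matches the mm dimensions, user units are millimetres directly. The only transform is the Y-flip y_m = 167.00 − y_svg.

Shape 1 is a regular polygon drawn with `<path>`. Its stroke #0000ff means score at S450, F1618. After flipping Y the toolpath is (76.13,114.10) → (92.21,103.81) → (87.40,85.34) → (68.34,84.21) → (61.37,101.99) → (76.13,114.10), returning to the start.

Shape 2 is a rectangle drawn with `<rect>`. Its stroke #0000ff means score at S450, F1618. After flipping Y the toolpath is (55.68,140.88) → (108.08,140.88) → (108.08,97.74) → (55.68,97.74) → (55.68,140.88), returning to the start.

G21
G90
G0 X76.13 Y114.10
M3 S450
G01 X92.21 Y103.81 F1618
G01 X87.40 Y85.34
G01 X68.34 Y84.21
G01 X61.37 Y101.99
G01 X76.13 Y114.10
M5
G0 X55.68 Y140.88
M3 S450
G01 X108.08 Y140.88 F1618
G01 X108.08 Y97.74
G01 X55.68 Y97.74
G01 X55.68 Y140.88
M5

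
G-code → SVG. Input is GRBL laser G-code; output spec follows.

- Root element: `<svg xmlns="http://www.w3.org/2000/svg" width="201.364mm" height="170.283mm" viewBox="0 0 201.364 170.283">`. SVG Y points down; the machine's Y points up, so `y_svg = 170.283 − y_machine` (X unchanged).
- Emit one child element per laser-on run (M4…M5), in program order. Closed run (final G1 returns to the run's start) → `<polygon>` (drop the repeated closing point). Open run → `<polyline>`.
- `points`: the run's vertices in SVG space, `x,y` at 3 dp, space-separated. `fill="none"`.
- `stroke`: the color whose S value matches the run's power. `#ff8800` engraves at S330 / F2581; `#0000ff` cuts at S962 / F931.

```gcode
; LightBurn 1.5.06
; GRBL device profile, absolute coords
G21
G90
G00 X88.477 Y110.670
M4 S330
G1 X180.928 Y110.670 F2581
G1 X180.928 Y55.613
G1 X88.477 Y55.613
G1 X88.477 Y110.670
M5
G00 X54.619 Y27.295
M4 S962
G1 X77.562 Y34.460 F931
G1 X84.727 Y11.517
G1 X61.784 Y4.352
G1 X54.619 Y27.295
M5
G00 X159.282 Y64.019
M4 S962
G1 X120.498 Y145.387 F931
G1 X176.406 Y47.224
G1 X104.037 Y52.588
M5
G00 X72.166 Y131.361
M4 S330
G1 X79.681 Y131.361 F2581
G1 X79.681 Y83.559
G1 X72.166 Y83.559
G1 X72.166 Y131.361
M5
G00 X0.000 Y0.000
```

<svg xmlns="http://www.w3.org/2000/svg" width="201.364mm" height="170.283mm" viewBox="0 0 201.364 170.283">
  <polygon points="88.477,59.613 180.928,59.613 180.928,114.670 88.477,114.670" fill="none" stroke="#ff8800"/>
  <polygon points="54.619,142.988 77.562,135.823 84.727,158.766 61.784,165.931" fill="none" stroke="#0000ff"/>
  <polyline points="159.282,106.264 120.498,24.896 176.406,123.059 104.037,117.695" fill="none" stroke="#0000ff"/>
  <polygon points="72.166,38.922 79.681,38.922 79.681,86.724 72.166,86.724" fill="none" stroke="#ff8800"/>
</svg>

Machine Y-up, SVG Y-down with viewBox height 170.283, so y_svg = 170.283 − y_machine; X carries over.

Run 1: S330 ⇒ engrave layer `#ff8800`. The run returns to its start, so emit a `<polygon>` with points (Y-flipped): 88.477,59.613 180.928,59.613 180.928,114.670 88.477,114.670.

Run 2: power S962 maps to stroke `#0000ff` (cut). The run returns to its start, so emit a `<polygon>` with points (Y-flipped): 54.619,142.988 77.562,135.823 84.727,158.766 61.784,165.931.

Run 3: S962 ⇒ cut layer `#0000ff`. The run is open, so emit a `<polyline>` with points (Y-flipped): 159.282,106.264 120.498,24.896 176.406,123.059 104.037,117.695.

Run 4: power S330 maps to stroke `#ff8800` (engrave). The run returns to its start, so emit a `<polygon>` with points (Y-flipped): 72.166,38.922 79.681,38.922 79.681,86.724 72.166,86.724.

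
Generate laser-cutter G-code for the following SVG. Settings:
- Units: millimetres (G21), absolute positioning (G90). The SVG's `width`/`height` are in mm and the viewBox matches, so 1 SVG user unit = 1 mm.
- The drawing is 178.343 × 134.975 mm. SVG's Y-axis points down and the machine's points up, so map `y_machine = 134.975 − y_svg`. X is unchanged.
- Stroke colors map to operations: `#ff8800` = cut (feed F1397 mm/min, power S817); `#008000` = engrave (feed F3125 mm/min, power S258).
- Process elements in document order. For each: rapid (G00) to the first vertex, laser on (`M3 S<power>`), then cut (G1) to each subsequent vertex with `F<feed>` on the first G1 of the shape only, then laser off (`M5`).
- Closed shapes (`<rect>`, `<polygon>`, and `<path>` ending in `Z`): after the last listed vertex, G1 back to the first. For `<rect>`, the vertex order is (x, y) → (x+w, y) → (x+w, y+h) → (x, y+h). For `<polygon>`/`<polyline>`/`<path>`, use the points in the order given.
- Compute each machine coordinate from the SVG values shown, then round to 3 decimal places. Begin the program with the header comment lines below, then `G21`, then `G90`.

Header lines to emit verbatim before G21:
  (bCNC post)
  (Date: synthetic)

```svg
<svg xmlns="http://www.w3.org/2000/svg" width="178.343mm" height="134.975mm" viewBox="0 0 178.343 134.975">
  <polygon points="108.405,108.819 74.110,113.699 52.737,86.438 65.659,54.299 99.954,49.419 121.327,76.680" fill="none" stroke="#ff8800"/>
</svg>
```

(bCNC post)
(Date: synthetic)
G21
G90
G00 X108.405 Y26.156
M3 S817
G1 X74.110 Y21.276 F1397
G1 X52.737 Y48.537
G1 X65.659 Y80.676
G1 X99.954 Y85.556
G1 X121.327 Y58.295
G1 X108.405 Y26.156
M5

Since the viewBox matches the mm dimensions, user units are millimetres directly. The only transform is the Y-flip y_m = 134.975 − y_svg.

Shape 1 is a regular polygon drawn with `<polygon>`. Its stroke #ff8800 means cut at S817, F1397. After flipping Y the toolpath is (108.405,26.156) → (74.110,21.276) → (52.737,48.537) → (65.659,80.676) → (99.954,85.556) → (121.327,58.295) → (108.405,26.156), returning to the start.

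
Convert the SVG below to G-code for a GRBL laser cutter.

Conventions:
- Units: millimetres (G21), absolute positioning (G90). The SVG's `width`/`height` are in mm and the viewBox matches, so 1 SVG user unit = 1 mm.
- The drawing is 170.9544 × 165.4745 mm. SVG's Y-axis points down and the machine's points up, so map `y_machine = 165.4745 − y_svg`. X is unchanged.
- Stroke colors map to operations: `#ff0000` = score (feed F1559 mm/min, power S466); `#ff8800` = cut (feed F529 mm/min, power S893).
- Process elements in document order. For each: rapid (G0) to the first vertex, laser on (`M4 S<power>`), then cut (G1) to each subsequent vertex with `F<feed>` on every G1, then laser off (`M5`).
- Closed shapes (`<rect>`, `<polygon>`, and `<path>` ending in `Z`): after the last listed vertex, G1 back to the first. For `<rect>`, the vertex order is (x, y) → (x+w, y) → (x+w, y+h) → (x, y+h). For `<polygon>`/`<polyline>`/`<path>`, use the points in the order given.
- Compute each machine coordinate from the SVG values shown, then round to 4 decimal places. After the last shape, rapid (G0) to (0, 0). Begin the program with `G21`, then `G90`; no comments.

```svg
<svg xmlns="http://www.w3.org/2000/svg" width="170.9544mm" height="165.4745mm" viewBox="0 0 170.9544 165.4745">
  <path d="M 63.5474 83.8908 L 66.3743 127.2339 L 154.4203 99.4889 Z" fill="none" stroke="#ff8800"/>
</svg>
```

Since the viewBox matches the mm dimensions, user units are millimetres directly. The only transform is the Y-flip y_m = 165.4745 − y_svg.

Shape 1 is a closed polygon drawn with `<path>`. Its stroke #ff8800 means cut at S893, F529. After flipping Y the toolpath is (63.5474,81.5837) → (66.3743,38.2406) → (154.4203,65.9856) → (63.5474,81.5837), returning to the start.

G21
G90
G0 X63.5474 Y81.5837
M4 S893
G1 X66.3743 Y38.2406 F529
G1 X154.4203 Y65.9856 F529
G1 X63.5474 Y81.5837 F529
M5
G0 X0.0000 Y0.0000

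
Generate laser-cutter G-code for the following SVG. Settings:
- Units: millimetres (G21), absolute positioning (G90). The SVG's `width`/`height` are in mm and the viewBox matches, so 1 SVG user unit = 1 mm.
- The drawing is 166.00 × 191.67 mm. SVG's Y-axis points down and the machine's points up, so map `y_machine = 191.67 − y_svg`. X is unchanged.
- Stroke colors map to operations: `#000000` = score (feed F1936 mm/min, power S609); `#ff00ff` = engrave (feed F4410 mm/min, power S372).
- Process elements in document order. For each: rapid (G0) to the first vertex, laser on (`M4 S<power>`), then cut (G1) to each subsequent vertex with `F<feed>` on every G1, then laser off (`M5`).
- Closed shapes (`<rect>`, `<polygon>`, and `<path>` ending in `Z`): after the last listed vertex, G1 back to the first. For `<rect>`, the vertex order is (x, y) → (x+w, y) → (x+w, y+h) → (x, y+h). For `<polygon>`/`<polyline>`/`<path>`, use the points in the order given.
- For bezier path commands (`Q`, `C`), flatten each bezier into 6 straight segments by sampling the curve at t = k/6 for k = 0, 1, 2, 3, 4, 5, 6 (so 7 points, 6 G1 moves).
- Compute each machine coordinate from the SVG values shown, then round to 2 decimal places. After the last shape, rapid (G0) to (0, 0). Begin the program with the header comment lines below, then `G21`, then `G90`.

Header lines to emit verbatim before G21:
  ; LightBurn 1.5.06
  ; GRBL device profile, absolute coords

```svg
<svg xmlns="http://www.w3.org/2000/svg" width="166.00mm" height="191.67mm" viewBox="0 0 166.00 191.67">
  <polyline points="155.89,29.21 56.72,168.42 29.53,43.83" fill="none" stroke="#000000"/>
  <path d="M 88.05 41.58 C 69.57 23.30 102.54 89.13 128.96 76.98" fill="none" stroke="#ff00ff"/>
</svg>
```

viewBox `0 0 166.00 191.67` with mm width/height → 1 unit = 1 mm. Flip: y_m = 191.67 − y_svg.

**Shape 1** — `<polyline>` open polyline, stroke `#000000` → score (S609, F1936). Machine vertices: (155.89,162.46) → (56.72,23.25) → (29.53,147.84). Open path.

**Shape 2** — `<path>` cubic bezier, stroke `#ff00ff` → engrave (S372, F4410). Control points (SVG): P0=(88.05,41.58), P1=(69.57,23.30), P2=(102.54,89.13), P3=(128.96,76.98); sampled at t=k/6. Machine vertices: (88.05,150.09) → (82.83,152.97) → (84.57,146.34) → (91.67,134.69) → (102.50,122.53) → (115.47,114.36) → (128.96,114.69). Open path.

; LightBurn 1.5.06
; GRBL device profile, absolute coords
G21
G90
G0 X155.89 Y162.46
M4 S609
G1 X56.72 Y23.25 F1936
G1 X29.53 Y147.84 F1936
M5
G0 X88.05 Y150.09
M4 S372
G1 X82.83 Y152.97 F4410
G1 X84.57 Y146.34 F4410
G1 X91.67 Y134.69 F4410
G1 X102.50 Y122.53 F4410
G1 X115.47 Y114.36 F4410
G1 X128.96 Y114.69 F4410
M5
G0 X0.00 Y0.00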